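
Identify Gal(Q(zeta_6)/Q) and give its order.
|Gal(Q(zeta_6)/Q)| = phi(6) = 2; group ≅ (Z/6Z)^* ≅ Z/2Z

The n-th cyclotomic polynomial Φ_6(x) is the minimal polynomial of zeta_6 over Q and has degree phi(6) = 2. So Q(zeta_6) is a degree-2 Galois extension with Galois group (Z/6Z)^*. By CRT, (Z/6Z)^* ≅ (Z/2Z)^* × (Z/3Z)^*. Each prime-power unit group is (Z/2Z)^* ≅ trivial group (order 1); (Z/3Z)^* ≅ Z/2Z. Hence Gal(Q(zeta_6)/Q) ≅ Z/2Z.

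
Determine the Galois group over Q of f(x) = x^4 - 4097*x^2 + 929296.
Gal(K/Q) = Z/2Z (cyclic of order 2)

f factors as (x^2 - 241)(x^2 - 3856), so the splitting field is K = Q(sqrt(241), sqrt(3856)). The squarefree part of 241 is 241 and the squarefree part of 3856 is also 241, so sqrt(241) and sqrt(3856) are both rational multiples of sqrt(241). Hence Q(sqrt(241)) = Q(sqrt(3856)) = Q(sqrt(241)), and the splitting field collapses to a single degree-2 extension with Galois group Z/2Z.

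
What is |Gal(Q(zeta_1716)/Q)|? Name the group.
|Gal(Q(zeta_1716)/Q)| = phi(1716) = 480; group ≅ (Z/1716Z)^* ≅ Z/2Z × Z/2Z × Z/10Z × Z/12Z

The n-th cyclotomic polynomial Φ_1716(x) is the minimal polynomial of zeta_1716 over Q and has degree phi(1716) = 480. So Q(zeta_1716) is a degree-480 Galois extension with Galois group (Z/1716Z)^*. By CRT, (Z/1716Z)^* ≅ (Z/4Z)^* × (Z/3Z)^* × (Z/11Z)^* × (Z/13Z)^*. Each prime-power unit group is (Z/4Z)^* ≅ Z/2Z; (Z/3Z)^* ≅ Z/2Z; (Z/11Z)^* ≅ Z/10Z; (Z/13Z)^* ≅ Z/12Z. Hence Gal(Q(zeta_1716)/Q) ≅ Z/2Z × Z/2Z × Z/10Z × Z/12Z.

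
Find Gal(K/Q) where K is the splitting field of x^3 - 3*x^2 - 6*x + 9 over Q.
Gal(K/Q) = S_3 (symmetric group of order 6)

Compute the discriminant of x^3 + (-3)*x^2 + (-6)*x + (9): Δ = 2889. Since Δ is not a rational square, the Galois group is not contained in A_3; it must be the full S_3 (irreducibility of the cubic rules out anything smaller).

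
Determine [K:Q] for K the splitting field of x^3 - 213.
[K:Q] = 6

x^3 - 213 has one real root r = 213^(1/3) and two complex roots r*zeta_3, r*zeta_3^2 where zeta_3 = e^(2*pi*i/3). The splitting field is Q(r, zeta_3). [Q(r):Q] = 3 and [Q(zeta_3):Q] = 2 with gcd = 1, so [Q(r, zeta_3):Q] = 3 * 2 = 6.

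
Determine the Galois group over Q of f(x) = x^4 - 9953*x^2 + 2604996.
Gal(K/Q) = Z/2Z (cyclic of order 2)

f factors as (x^2 - 269)(x^2 - 9684), so the splitting field is K = Q(sqrt(269), sqrt(9684)). The squarefree part of 269 is 269 and the squarefree part of 9684 is also 269, so sqrt(269) and sqrt(9684) are both rational multiples of sqrt(269). Hence Q(sqrt(269)) = Q(sqrt(9684)) = Q(sqrt(269)), and the splitting field collapses to a single degree-2 extension with Galois group Z/2Z.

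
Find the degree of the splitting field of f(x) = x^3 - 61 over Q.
[K:Q] = 6

x^3 - 61 has one real root r = 61^(1/3) and two complex roots r*zeta_3, r*zeta_3^2 where zeta_3 = e^(2*pi*i/3). The splitting field is Q(r, zeta_3). [Q(r):Q] = 3 and [Q(zeta_3):Q] = 2 with gcd = 1, so [Q(r, zeta_3):Q] = 3 * 2 = 6.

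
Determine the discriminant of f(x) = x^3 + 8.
Δ = -1728

For a depressed cubic x^3 + p x + q the discriminant is Δ = -4 p^3 - 27 q^2 = -4*(0)^3 - 27*(8)^2 = 0 - 1728 = -1728.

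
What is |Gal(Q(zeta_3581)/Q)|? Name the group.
|Gal(Q(zeta_3581)/Q)| = phi(3581) = 3580; group ≅ (Z/3581Z)^* ≅ Z/3580Z

The n-th cyclotomic polynomial Φ_3581(x) is the minimal polynomial of zeta_3581 over Q and has degree phi(3581) = 3580. So Q(zeta_3581) is a degree-3580 Galois extension with Galois group (Z/3581Z)^*. (Z/3581Z)^* is cyclic since 3581 is an odd prime power (or 4). Hence Gal(Q(zeta_3581)/Q) ≅ Z/3580Z.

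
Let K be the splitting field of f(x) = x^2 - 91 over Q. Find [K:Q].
[K:Q] = 2

The polynomial x^2 - 91 is irreducible over Q since 91 is not a perfect square. Its splitting field is Q(sqrt(91)), which has degree 2 over Q.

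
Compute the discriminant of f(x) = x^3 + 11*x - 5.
Δ = -5999

For a depressed cubic x^3 + p x + q the discriminant is Δ = -4 p^3 - 27 q^2 = -4*(11)^3 - 27*(-5)^2 = -5324 - 675 = -5999.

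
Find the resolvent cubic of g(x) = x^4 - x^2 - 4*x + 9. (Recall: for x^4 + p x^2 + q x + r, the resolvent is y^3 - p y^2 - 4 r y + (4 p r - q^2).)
h(y) = y^3 + y^2 - 36*y - 52

Identify coefficients: p = -1, q = -4, r = 9.
Plug into h(y) = y^3 - p y^2 - 4 r y + (4 p r - q^2):
  h(y) = y^3 - (-1) y^2 - 4*(9) y + (4*(-1)*(9) - (-4)^2)
       = y^3 + (1) y^2 + (-36) y + (-52).
Simplifying: h(y) = y^3 + y^2 - 36*y - 52.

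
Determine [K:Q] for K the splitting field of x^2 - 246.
[K:Q] = 2

The polynomial x^2 - 246 is irreducible over Q since 246 is not a perfect square. Its splitting field is Q(sqrt(246)), which has degree 2 over Q.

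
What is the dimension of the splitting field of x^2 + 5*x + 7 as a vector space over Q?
[K:Q] = 2

The discriminant of x^2 + (5)*x + (7) is b^2 - 4c = 25 - (28) = -3. Since -3 is not a perfect square in Q, the polynomial is irreducible over Q. Its two roots generate a degree-2 extension, so [K:Q] = 2.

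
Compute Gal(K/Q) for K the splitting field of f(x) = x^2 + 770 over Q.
Gal(K/Q) = Z/2Z (cyclic of order 2)

x^2 + 770 is irreducible over Q since -770 is not a rational square. The splitting field Q(sqrt(-770)) has degree 2 over Q, and its unique nontrivial automorphism is sqrt(-770) ↦ -sqrt(-770). Hence Gal(Q(sqrt(-770))/Q) = Z/2Z.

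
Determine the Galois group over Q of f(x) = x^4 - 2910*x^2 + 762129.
Gal(K/Q) = Z/2Z (cyclic of order 2)

f factors as (x^2 - 291)(x^2 - 2619), so the splitting field is K = Q(sqrt(291), sqrt(2619)). The squarefree part of 291 is 291 and the squarefree part of 2619 is also 291, so sqrt(291) and sqrt(2619) are both rational multiples of sqrt(291). Hence Q(sqrt(291)) = Q(sqrt(2619)) = Q(sqrt(291)), and the splitting field collapses to a single degree-2 extension with Galois group Z/2Z.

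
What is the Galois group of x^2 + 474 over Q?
Gal(K/Q) = Z/2Z (cyclic of order 2)

x^2 + 474 is irreducible over Q since -474 is not a rational square. The splitting field Q(sqrt(-474)) has degree 2 over Q, and its unique nontrivial automorphism is sqrt(-474) ↦ -sqrt(-474). Hence Gal(Q(sqrt(-474))/Q) = Z/2Z.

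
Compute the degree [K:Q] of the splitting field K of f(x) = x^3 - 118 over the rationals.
[K:Q] = 6

x^3 - 118 has one real root r = 118^(1/3) and two complex roots r*zeta_3, r*zeta_3^2 where zeta_3 = e^(2*pi*i/3). The splitting field is Q(r, zeta_3). [Q(r):Q] = 3 and [Q(zeta_3):Q] = 2 with gcd = 1, so [Q(r, zeta_3):Q] = 3 * 2 = 6.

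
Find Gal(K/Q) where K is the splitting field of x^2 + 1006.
Gal(K/Q) = Z/2Z (cyclic of order 2)

x^2 + 1006 is irreducible over Q since -1006 is not a rational square. The splitting field Q(sqrt(-1006)) has degree 2 over Q, and its unique nontrivial automorphism is sqrt(-1006) ↦ -sqrt(-1006). Hence Gal(Q(sqrt(-1006))/Q) = Z/2Z.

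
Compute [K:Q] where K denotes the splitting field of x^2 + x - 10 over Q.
[K:Q] = 2

The discriminant of x^2 + (1)*x + (-10) is b^2 - 4c = 1 - (-40) = 41. Since 41 is not a perfect square in Q, the polynomial is irreducible over Q. Its two roots generate a degree-2 extension, so [K:Q] = 2.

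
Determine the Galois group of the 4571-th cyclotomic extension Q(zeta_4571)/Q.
|Gal(Q(zeta_4571)/Q)| = phi(4571) = 3912; group ≅ (Z/4571Z)^* ≅ Z/6Z × Z/652Z

The n-th cyclotomic polynomial Φ_4571(x) is the minimal polynomial of zeta_4571 over Q and has degree phi(4571) = 3912. So Q(zeta_4571) is a degree-3912 Galois extension with Galois group (Z/4571Z)^*. By CRT, (Z/4571Z)^* ≅ (Z/7Z)^* × (Z/653Z)^*. Each prime-power unit group is (Z/7Z)^* ≅ Z/6Z; (Z/653Z)^* ≅ Z/652Z. Hence Gal(Q(zeta_4571)/Q) ≅ Z/6Z × Z/652Z.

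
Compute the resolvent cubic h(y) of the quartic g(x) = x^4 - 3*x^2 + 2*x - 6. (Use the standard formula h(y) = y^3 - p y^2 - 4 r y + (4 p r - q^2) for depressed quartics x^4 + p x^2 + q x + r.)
h(y) = y^3 + 3*y^2 + 24*y + 68

Identify coefficients: p = -3, q = 2, r = -6.
Plug into h(y) = y^3 - p y^2 - 4 r y + (4 p r - q^2):
  h(y) = y^3 - (-3) y^2 - 4*(-6) y + (4*(-3)*(-6) - (2)^2)
       = y^3 + (3) y^2 + (24) y + (68).
Simplifying: h(y) = y^3 + 3*y^2 + 24*y + 68.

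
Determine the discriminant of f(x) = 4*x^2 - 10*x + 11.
Δ = -76

For a quadratic a x^2 + b x + c the discriminant is Δ = b^2 - 4ac = (-10)^2 - 4*(4)*(11) = 100 - (176) = -76.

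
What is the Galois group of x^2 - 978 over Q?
Gal(K/Q) = Z/2Z (cyclic of order 2)

x^2 - 978 is irreducible over Q since 978 is not a rational square. The splitting field Q(sqrt(978)) has degree 2 over Q, and its unique nontrivial automorphism is sqrt(978) ↦ -sqrt(978). Hence Gal(Q(sqrt(978))/Q) = Z/2Z.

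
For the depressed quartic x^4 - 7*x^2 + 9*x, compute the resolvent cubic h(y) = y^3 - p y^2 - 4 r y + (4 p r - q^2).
h(y) = y^3 + 7*y^2 - 81

Identify coefficients: p = -7, q = 9, r = 0.
Plug into h(y) = y^3 - p y^2 - 4 r y + (4 p r - q^2):
  h(y) = y^3 - (-7) y^2 - 4*(0) y + (4*(-7)*(0) - (9)^2)
       = y^3 + (7) y^2 + (0) y + (-81).
Simplifying: h(y) = y^3 + 7*y^2 - 81.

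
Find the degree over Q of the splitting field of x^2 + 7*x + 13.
[K:Q] = 2

The discriminant of x^2 + (7)*x + (13) is b^2 - 4c = 49 - (52) = -3. Since -3 is not a perfect square in Q, the polynomial is irreducible over Q. Its two roots generate a degree-2 extension, so [K:Q] = 2.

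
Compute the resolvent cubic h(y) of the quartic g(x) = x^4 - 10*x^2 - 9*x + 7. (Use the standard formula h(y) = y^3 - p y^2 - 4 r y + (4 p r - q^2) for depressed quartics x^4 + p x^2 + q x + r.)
h(y) = y^3 + 10*y^2 - 28*y - 361

Identify coefficients: p = -10, q = -9, r = 7.
Plug into h(y) = y^3 - p y^2 - 4 r y + (4 p r - q^2):
  h(y) = y^3 - (-10) y^2 - 4*(7) y + (4*(-10)*(7) - (-9)^2)
       = y^3 + (10) y^2 + (-28) y + (-361).
Simplifying: h(y) = y^3 + 10*y^2 - 28*y - 361.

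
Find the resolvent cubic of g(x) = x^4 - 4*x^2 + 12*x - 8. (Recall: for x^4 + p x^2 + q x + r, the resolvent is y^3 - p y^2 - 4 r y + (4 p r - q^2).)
h(y) = y^3 + 4*y^2 + 32*y - 16

Identify coefficients: p = -4, q = 12, r = -8.
Plug into h(y) = y^3 - p y^2 - 4 r y + (4 p r - q^2):
  h(y) = y^3 - (-4) y^2 - 4*(-8) y + (4*(-4)*(-8) - (12)^2)
       = y^3 + (4) y^2 + (32) y + (-16).
Simplifying: h(y) = y^3 + 4*y^2 + 32*y - 16.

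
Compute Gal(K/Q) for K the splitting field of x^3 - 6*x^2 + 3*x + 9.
Gal(K/Q) = S_3 (symmetric group of order 6)

Compute the discriminant of x^3 + (-6)*x^2 + (3)*x + (9): Δ = 2889. Since Δ is not a rational square, the Galois group is not contained in A_3; it must be the full S_3 (irreducibility of the cubic rules out anything smaller).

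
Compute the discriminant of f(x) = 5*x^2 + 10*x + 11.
Δ = -120

For a quadratic a x^2 + b x + c the discriminant is Δ = b^2 - 4ac = (10)^2 - 4*(5)*(11) = 100 - (220) = -120.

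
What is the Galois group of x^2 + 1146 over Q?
Gal(K/Q) = Z/2Z (cyclic of order 2)

x^2 + 1146 is irreducible over Q since -1146 is not a rational square. The splitting field Q(sqrt(-1146)) has degree 2 over Q, and its unique nontrivial automorphism is sqrt(-1146) ↦ -sqrt(-1146). Hence Gal(Q(sqrt(-1146))/Q) = Z/2Z.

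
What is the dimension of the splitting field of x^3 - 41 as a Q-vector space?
[K:Q] = 6

x^3 - 41 has one real root r = 41^(1/3) and two complex roots r*zeta_3, r*zeta_3^2 where zeta_3 = e^(2*pi*i/3). The splitting field is Q(r, zeta_3). [Q(r):Q] = 3 and [Q(zeta_3):Q] = 2 with gcd = 1, so [Q(r, zeta_3):Q] = 3 * 2 = 6.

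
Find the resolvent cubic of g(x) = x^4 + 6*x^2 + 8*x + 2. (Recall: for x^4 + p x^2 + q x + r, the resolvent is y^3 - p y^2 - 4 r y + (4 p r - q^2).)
h(y) = y^3 - 6*y^2 - 8*y - 16

Identify coefficients: p = 6, q = 8, r = 2.
Plug into h(y) = y^3 - p y^2 - 4 r y + (4 p r - q^2):
  h(y) = y^3 - (6) y^2 - 4*(2) y + (4*(6)*(2) - (8)^2)
       = y^3 + (-6) y^2 + (-8) y + (-16).
Simplifying: h(y) = y^3 - 6*y^2 - 8*y - 16.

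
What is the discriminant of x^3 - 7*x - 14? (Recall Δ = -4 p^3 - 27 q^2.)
Δ = -3920

For a depressed cubic x^3 + p x + q the discriminant is Δ = -4 p^3 - 27 q^2 = -4*(-7)^3 - 27*(-14)^2 = 1372 - 5292 = -3920.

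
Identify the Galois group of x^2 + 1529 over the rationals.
Gal(K/Q) = Z/2Z (cyclic of order 2)

x^2 + 1529 is irreducible over Q since -1529 is not a rational square. The splitting field Q(sqrt(-1529)) has degree 2 over Q, and its unique nontrivial automorphism is sqrt(-1529) ↦ -sqrt(-1529). Hence Gal(Q(sqrt(-1529))/Q) = Z/2Z.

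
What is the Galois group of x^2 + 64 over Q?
Gal(K/Q) = Z/2Z (cyclic of order 2)

x^2 + 64 is irreducible over Q since -64 is not a rational square. The splitting field Q(sqrt(-64)) has degree 2 over Q, and its unique nontrivial automorphism is sqrt(-64) ↦ -sqrt(-64). Hence Gal(Q(sqrt(-64))/Q) = Z/2Z.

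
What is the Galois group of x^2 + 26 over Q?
Gal(K/Q) = Z/2Z (cyclic of order 2)

x^2 + 26 is irreducible over Q since -26 is not a rational square. The splitting field Q(sqrt(-26)) has degree 2 over Q, and its unique nontrivial automorphism is sqrt(-26) ↦ -sqrt(-26). Hence Gal(Q(sqrt(-26))/Q) = Z/2Z.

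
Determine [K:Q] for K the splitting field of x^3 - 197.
[K:Q] = 6

x^3 - 197 has one real root r = 197^(1/3) and two complex roots r*zeta_3, r*zeta_3^2 where zeta_3 = e^(2*pi*i/3). The splitting field is Q(r, zeta_3). [Q(r):Q] = 3 and [Q(zeta_3):Q] = 2 with gcd = 1, so [Q(r, zeta_3):Q] = 3 * 2 = 6.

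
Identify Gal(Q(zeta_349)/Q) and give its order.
|Gal(Q(zeta_349)/Q)| = phi(349) = 348; group ≅ (Z/349Z)^* ≅ Z/348Z

The n-th cyclotomic polynomial Φ_349(x) is the minimal polynomial of zeta_349 over Q and has degree phi(349) = 348. So Q(zeta_349) is a degree-348 Galois extension with Galois group (Z/349Z)^*. (Z/349Z)^* is cyclic since 349 is an odd prime power (or 4). Hence Gal(Q(zeta_349)/Q) ≅ Z/348Z.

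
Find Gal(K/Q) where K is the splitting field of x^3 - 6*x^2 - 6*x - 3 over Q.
Gal(K/Q) = S_3 (symmetric group of order 6)

Compute the discriminant of x^3 + (-6)*x^2 + (-6)*x + (-3): Δ = -2619. Since Δ is not a rational square, the Galois group is not contained in A_3; it must be the full S_3 (irreducibility of the cubic rules out anything smaller).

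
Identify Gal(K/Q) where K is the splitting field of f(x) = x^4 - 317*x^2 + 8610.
Gal(K/Q) = V_4 (Klein four-group, Z/2Z × Z/2Z)

f factors as (x^2 - 30)(x^2 - 287), so the splitting field is K = Q(sqrt(30), sqrt(287)). The elements 30, 287, 8610 are all non-squares in Q, so sqrt(30) and sqrt(287) generate independent quadratic extensions. Thus [K:Q] = 4 and Gal(K/Q) is generated by the two order-2 automorphisms sqrt(30) ↦ -sqrt(30) and sqrt(287) ↦ -sqrt(287), giving V_4.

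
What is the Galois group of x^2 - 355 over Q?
Gal(K/Q) = Z/2Z (cyclic of order 2)

x^2 - 355 is irreducible over Q since 355 is not a rational square. The splitting field Q(sqrt(355)) has degree 2 over Q, and its unique nontrivial automorphism is sqrt(355) ↦ -sqrt(355). Hence Gal(Q(sqrt(355))/Q) = Z/2Z.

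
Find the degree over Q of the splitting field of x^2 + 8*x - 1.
[K:Q] = 2

The discriminant of x^2 + (8)*x + (-1) is b^2 - 4c = 64 - (-4) = 68. Since 68 is not a perfect square in Q, the polynomial is irreducible over Q. Its two roots generate a degree-2 extension, so [K:Q] = 2.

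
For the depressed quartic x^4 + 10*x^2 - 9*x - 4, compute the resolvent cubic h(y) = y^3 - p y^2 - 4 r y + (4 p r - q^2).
h(y) = y^3 - 10*y^2 + 16*y - 241

Identify coefficients: p = 10, q = -9, r = -4.
Plug into h(y) = y^3 - p y^2 - 4 r y + (4 p r - q^2):
  h(y) = y^3 - (10) y^2 - 4*(-4) y + (4*(10)*(-4) - (-9)^2)
       = y^3 + (-10) y^2 + (16) y + (-241).
Simplifying: h(y) = y^3 - 10*y^2 + 16*y - 241.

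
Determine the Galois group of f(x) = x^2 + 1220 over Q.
Gal(K/Q) = Z/2Z (cyclic of order 2)

x^2 + 1220 is irreducible over Q since -1220 is not a rational square. The splitting field Q(sqrt(-1220)) has degree 2 over Q, and its unique nontrivial automorphism is sqrt(-1220) ↦ -sqrt(-1220). Hence Gal(Q(sqrt(-1220))/Q) = Z/2Z.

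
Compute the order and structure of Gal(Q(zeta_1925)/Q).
|Gal(Q(zeta_1925)/Q)| = phi(1925) = 1200; group ≅ (Z/1925Z)^* ≅ Z/6Z × Z/10Z × Z/20Z

The n-th cyclotomic polynomial Φ_1925(x) is the minimal polynomial of zeta_1925 over Q and has degree phi(1925) = 1200. So Q(zeta_1925) is a degree-1200 Galois extension with Galois group (Z/1925Z)^*. By CRT, (Z/1925Z)^* ≅ (Z/25Z)^* × (Z/7Z)^* × (Z/11Z)^*. Each prime-power unit group is (Z/25Z)^* ≅ Z/20Z; (Z/7Z)^* ≅ Z/6Z; (Z/11Z)^* ≅ Z/10Z. Hence Gal(Q(zeta_1925)/Q) ≅ Z/6Z × Z/10Z × Z/20Z.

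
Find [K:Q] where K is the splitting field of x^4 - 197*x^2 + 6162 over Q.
[K:Q] = 4

f factors as (x^2 - 158)(x^2 - 39); the splitting field is K = Q(sqrt(158), sqrt(39)). Since 158, 39, and 6162 are all non-squares in Q, the three subfields Q(sqrt(158)), Q(sqrt(39)), Q(sqrt(6162)) are distinct degree-2 extensions, so [K:Q] = 4 (Klein four Galois group).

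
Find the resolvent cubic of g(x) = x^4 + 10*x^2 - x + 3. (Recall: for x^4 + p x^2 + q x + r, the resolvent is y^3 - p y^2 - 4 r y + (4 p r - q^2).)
h(y) = y^3 - 10*y^2 - 12*y + 119

Identify coefficients: p = 10, q = -1, r = 3.
Plug into h(y) = y^3 - p y^2 - 4 r y + (4 p r - q^2):
  h(y) = y^3 - (10) y^2 - 4*(3) y + (4*(10)*(3) - (-1)^2)
       = y^3 + (-10) y^2 + (-12) y + (119).
Simplifying: h(y) = y^3 - 10*y^2 - 12*y + 119.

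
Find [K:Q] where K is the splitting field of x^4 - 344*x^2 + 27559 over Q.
[K:Q] = 4

f factors as (x^2 - 127)(x^2 - 217); the splitting field is K = Q(sqrt(127), sqrt(217)). Since 127, 217, and 27559 are all non-squares in Q, the three subfields Q(sqrt(127)), Q(sqrt(217)), Q(sqrt(27559)) are distinct degree-2 extensions, so [K:Q] = 4 (Klein four Galois group).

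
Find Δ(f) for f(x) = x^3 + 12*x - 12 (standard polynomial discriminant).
Δ = -10800

For a depressed cubic x^3 + p x + q the discriminant is Δ = -4 p^3 - 27 q^2 = -4*(12)^3 - 27*(-12)^2 = -6912 - 3888 = -10800.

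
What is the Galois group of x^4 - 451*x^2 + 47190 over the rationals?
Gal(K/Q) = V_4 (Klein four-group, Z/2Z × Z/2Z)

f factors as (x^2 - 286)(x^2 - 165), so the splitting field is K = Q(sqrt(286), sqrt(165)). The elements 286, 165, 47190 are all non-squares in Q, so sqrt(286) and sqrt(165) generate independent quadratic extensions. Thus [K:Q] = 4 and Gal(K/Q) is generated by the two order-2 automorphisms sqrt(286) ↦ -sqrt(286) and sqrt(165) ↦ -sqrt(165), giving V_4.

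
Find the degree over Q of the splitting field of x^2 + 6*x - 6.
[K:Q] = 2

The discriminant of x^2 + (6)*x + (-6) is b^2 - 4c = 36 - (-24) = 60. Since 60 is not a perfect square in Q, the polynomial is irreducible over Q. Its two roots generate a degree-2 extension, so [K:Q] = 2.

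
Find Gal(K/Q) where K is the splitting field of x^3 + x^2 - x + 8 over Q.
Gal(K/Q) = S_3 (symmetric group of order 6)

Compute the discriminant of x^3 + (1)*x^2 + (-1)*x + (8): Δ = -1899. Since Δ is not a rational square, the Galois group is not contained in A_3; it must be the full S_3 (irreducibility of the cubic rules out anything smaller).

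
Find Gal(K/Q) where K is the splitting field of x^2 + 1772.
Gal(K/Q) = Z/2Z (cyclic of order 2)

x^2 + 1772 is irreducible over Q since -1772 is not a rational square. The splitting field Q(sqrt(-1772)) has degree 2 over Q, and its unique nontrivial automorphism is sqrt(-1772) ↦ -sqrt(-1772). Hence Gal(Q(sqrt(-1772))/Q) = Z/2Z.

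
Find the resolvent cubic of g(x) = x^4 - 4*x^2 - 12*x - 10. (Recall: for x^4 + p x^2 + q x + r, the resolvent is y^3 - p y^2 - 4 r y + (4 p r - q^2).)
h(y) = y^3 + 4*y^2 + 40*y + 16

Identify coefficients: p = -4, q = -12, r = -10.
Plug into h(y) = y^3 - p y^2 - 4 r y + (4 p r - q^2):
  h(y) = y^3 - (-4) y^2 - 4*(-10) y + (4*(-4)*(-10) - (-12)^2)
       = y^3 + (4) y^2 + (40) y + (16).
Simplifying: h(y) = y^3 + 4*y^2 + 40*y + 16.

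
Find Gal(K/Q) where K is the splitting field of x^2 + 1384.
Gal(K/Q) = Z/2Z (cyclic of order 2)

x^2 + 1384 is irreducible over Q since -1384 is not a rational square. The splitting field Q(sqrt(-1384)) has degree 2 over Q, and its unique nontrivial automorphism is sqrt(-1384) ↦ -sqrt(-1384). Hence Gal(Q(sqrt(-1384))/Q) = Z/2Z.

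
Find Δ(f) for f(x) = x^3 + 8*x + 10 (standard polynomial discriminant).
Δ = -4748

For a depressed cubic x^3 + p x + q the discriminant is Δ = -4 p^3 - 27 q^2 = -4*(8)^3 - 27*(10)^2 = -2048 - 2700 = -4748.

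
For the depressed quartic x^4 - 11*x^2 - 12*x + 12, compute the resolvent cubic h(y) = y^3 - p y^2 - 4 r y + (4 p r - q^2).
h(y) = y^3 + 11*y^2 - 48*y - 672

Identify coefficients: p = -11, q = -12, r = 12.
Plug into h(y) = y^3 - p y^2 - 4 r y + (4 p r - q^2):
  h(y) = y^3 - (-11) y^2 - 4*(12) y + (4*(-11)*(12) - (-12)^2)
       = y^3 + (11) y^2 + (-48) y + (-672).
Simplifying: h(y) = y^3 + 11*y^2 - 48*y - 672.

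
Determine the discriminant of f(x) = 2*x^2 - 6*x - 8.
Δ = 100

For a quadratic a x^2 + b x + c the discriminant is Δ = b^2 - 4ac = (-6)^2 - 4*(2)*(-8) = 36 - (-64) = 100.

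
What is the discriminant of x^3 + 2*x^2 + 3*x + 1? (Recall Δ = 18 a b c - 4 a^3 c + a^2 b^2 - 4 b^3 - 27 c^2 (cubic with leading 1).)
Δ = -23

For x^3 + a x^2 + b x + c the discriminant is Δ = 18 a b c - 4 a^3 c + a^2 b^2 - 4 b^3 - 27 c^2.
Plug a = 2, b = 3, c = 1:
  18*(2)*(3)*(1) - 4*(2)^3*(1) + (2)^2*(3)^2 - 4*(3)^3 - 27*(1)^2
  = 108 + (-32) + 36 + (-108) + (-27)
  = -23.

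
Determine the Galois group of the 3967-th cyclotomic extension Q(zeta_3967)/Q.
|Gal(Q(zeta_3967)/Q)| = phi(3967) = 3966; group ≅ (Z/3967Z)^* ≅ Z/3966Z

The n-th cyclotomic polynomial Φ_3967(x) is the minimal polynomial of zeta_3967 over Q and has degree phi(3967) = 3966. So Q(zeta_3967) is a degree-3966 Galois extension with Galois group (Z/3967Z)^*. (Z/3967Z)^* is cyclic since 3967 is an odd prime power (or 4). Hence Gal(Q(zeta_3967)/Q) ≅ Z/3966Z.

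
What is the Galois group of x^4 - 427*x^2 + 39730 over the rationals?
Gal(K/Q) = V_4 (Klein four-group, Z/2Z × Z/2Z)

f factors as (x^2 - 290)(x^2 - 137), so the splitting field is K = Q(sqrt(290), sqrt(137)). The elements 290, 137, 39730 are all non-squares in Q, so sqrt(290) and sqrt(137) generate independent quadratic extensions. Thus [K:Q] = 4 and Gal(K/Q) is generated by the two order-2 automorphisms sqrt(290) ↦ -sqrt(290) and sqrt(137) ↦ -sqrt(137), giving V_4.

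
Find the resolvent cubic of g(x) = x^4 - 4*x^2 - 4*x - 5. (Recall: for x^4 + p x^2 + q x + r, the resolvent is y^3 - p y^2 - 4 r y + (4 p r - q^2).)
h(y) = y^3 + 4*y^2 + 20*y + 64

Identify coefficients: p = -4, q = -4, r = -5.
Plug into h(y) = y^3 - p y^2 - 4 r y + (4 p r - q^2):
  h(y) = y^3 - (-4) y^2 - 4*(-5) y + (4*(-4)*(-5) - (-4)^2)
       = y^3 + (4) y^2 + (20) y + (64).
Simplifying: h(y) = y^3 + 4*y^2 + 20*y + 64.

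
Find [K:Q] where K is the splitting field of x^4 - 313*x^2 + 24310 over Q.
[K:Q] = 4

f factors as (x^2 - 143)(x^2 - 170); the splitting field is K = Q(sqrt(143), sqrt(170)). Since 143, 170, and 24310 are all non-squares in Q, the three subfields Q(sqrt(143)), Q(sqrt(170)), Q(sqrt(24310)) are distinct degree-2 extensions, so [K:Q] = 4 (Klein four Galois group).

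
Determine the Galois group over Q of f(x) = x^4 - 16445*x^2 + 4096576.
Gal(K/Q) = Z/2Z (cyclic of order 2)

f factors as (x^2 - 253)(x^2 - 16192), so the splitting field is K = Q(sqrt(253), sqrt(16192)). The squarefree part of 253 is 253 and the squarefree part of 16192 is also 253, so sqrt(253) and sqrt(16192) are both rational multiples of sqrt(253). Hence Q(sqrt(253)) = Q(sqrt(16192)) = Q(sqrt(253)), and the splitting field collapses to a single degree-2 extension with Galois group Z/2Z.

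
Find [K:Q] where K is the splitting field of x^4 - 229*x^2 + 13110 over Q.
[K:Q] = 4

f factors as (x^2 - 115)(x^2 - 114); the splitting field is K = Q(sqrt(115), sqrt(114)). Since 115, 114, and 13110 are all non-squares in Q, the three subfields Q(sqrt(115)), Q(sqrt(114)), Q(sqrt(13110)) are distinct degree-2 extensions, so [K:Q] = 4 (Klein four Galois group).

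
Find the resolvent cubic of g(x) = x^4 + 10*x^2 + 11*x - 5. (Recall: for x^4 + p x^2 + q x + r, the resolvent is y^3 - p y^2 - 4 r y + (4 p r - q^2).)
h(y) = y^3 - 10*y^2 + 20*y - 321

Identify coefficients: p = 10, q = 11, r = -5.
Plug into h(y) = y^3 - p y^2 - 4 r y + (4 p r - q^2):
  h(y) = y^3 - (10) y^2 - 4*(-5) y + (4*(10)*(-5) - (11)^2)
       = y^3 + (-10) y^2 + (20) y + (-321).
Simplifying: h(y) = y^3 - 10*y^2 + 20*y - 321.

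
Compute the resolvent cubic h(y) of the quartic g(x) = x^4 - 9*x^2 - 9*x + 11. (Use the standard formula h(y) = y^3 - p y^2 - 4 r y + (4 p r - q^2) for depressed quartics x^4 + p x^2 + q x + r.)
h(y) = y^3 + 9*y^2 - 44*y - 477

Identify coefficients: p = -9, q = -9, r = 11.
Plug into h(y) = y^3 - p y^2 - 4 r y + (4 p r - q^2):
  h(y) = y^3 - (-9) y^2 - 4*(11) y + (4*(-9)*(11) - (-9)^2)
       = y^3 + (9) y^2 + (-44) y + (-477).
Simplifying: h(y) = y^3 + 9*y^2 - 44*y - 477.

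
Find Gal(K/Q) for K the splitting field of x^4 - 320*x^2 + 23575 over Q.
Gal(K/Q) = V_4 (Klein four-group, Z/2Z × Z/2Z)

f factors as (x^2 - 115)(x^2 - 205), so the splitting field is K = Q(sqrt(115), sqrt(205)). The elements 115, 205, 23575 are all non-squares in Q, so sqrt(115) and sqrt(205) generate independent quadratic extensions. Thus [K:Q] = 4 and Gal(K/Q) is generated by the two order-2 automorphisms sqrt(115) ↦ -sqrt(115) and sqrt(205) ↦ -sqrt(205), giving V_4.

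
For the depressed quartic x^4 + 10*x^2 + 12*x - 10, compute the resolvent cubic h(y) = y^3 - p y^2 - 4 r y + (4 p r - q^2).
h(y) = y^3 - 10*y^2 + 40*y - 544

Identify coefficients: p = 10, q = 12, r = -10.
Plug into h(y) = y^3 - p y^2 - 4 r y + (4 p r - q^2):
  h(y) = y^3 - (10) y^2 - 4*(-10) y + (4*(10)*(-10) - (12)^2)
       = y^3 + (-10) y^2 + (40) y + (-544).
Simplifying: h(y) = y^3 - 10*y^2 + 40*y - 544.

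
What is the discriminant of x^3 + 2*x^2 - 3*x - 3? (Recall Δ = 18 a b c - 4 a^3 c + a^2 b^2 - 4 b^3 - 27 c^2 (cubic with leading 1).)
Δ = 321

For x^3 + a x^2 + b x + c the discriminant is Δ = 18 a b c - 4 a^3 c + a^2 b^2 - 4 b^3 - 27 c^2.
Plug a = 2, b = -3, c = -3:
  18*(2)*(-3)*(-3) - 4*(2)^3*(-3) + (2)^2*(-3)^2 - 4*(-3)^3 - 27*(-3)^2
  = 324 + (96) + 36 + (108) + (-243)
  = 321.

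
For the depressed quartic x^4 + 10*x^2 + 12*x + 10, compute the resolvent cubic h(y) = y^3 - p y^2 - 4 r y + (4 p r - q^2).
h(y) = y^3 - 10*y^2 - 40*y + 256

Identify coefficients: p = 10, q = 12, r = 10.
Plug into h(y) = y^3 - p y^2 - 4 r y + (4 p r - q^2):
  h(y) = y^3 - (10) y^2 - 4*(10) y + (4*(10)*(10) - (12)^2)
       = y^3 + (-10) y^2 + (-40) y + (256).
Simplifying: h(y) = y^3 - 10*y^2 - 40*y + 256.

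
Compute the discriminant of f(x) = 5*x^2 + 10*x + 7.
Δ = -40

For a quadratic a x^2 + b x + c the discriminant is Δ = b^2 - 4ac = (10)^2 - 4*(5)*(7) = 100 - (140) = -40.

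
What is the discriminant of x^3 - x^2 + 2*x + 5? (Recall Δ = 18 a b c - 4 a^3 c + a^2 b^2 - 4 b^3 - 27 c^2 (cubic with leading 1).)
Δ = -863

For x^3 + a x^2 + b x + c the discriminant is Δ = 18 a b c - 4 a^3 c + a^2 b^2 - 4 b^3 - 27 c^2.
Plug a = -1, b = 2, c = 5:
  18*(-1)*(2)*(5) - 4*(-1)^3*(5) + (-1)^2*(2)^2 - 4*(2)^3 - 27*(5)^2
  = -180 + (20) + 4 + (-32) + (-675)
  = -863.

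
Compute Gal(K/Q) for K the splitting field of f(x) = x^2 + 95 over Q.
Gal(K/Q) = Z/2Z (cyclic of order 2)

x^2 + 95 is irreducible over Q since -95 is not a rational square. The splitting field Q(sqrt(-95)) has degree 2 over Q, and its unique nontrivial automorphism is sqrt(-95) ↦ -sqrt(-95). Hence Gal(Q(sqrt(-95))/Q) = Z/2Z.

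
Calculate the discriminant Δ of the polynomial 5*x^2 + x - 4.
Δ = 81

For a quadratic a x^2 + b x + c the discriminant is Δ = b^2 - 4ac = (1)^2 - 4*(5)*(-4) = 1 - (-80) = 81.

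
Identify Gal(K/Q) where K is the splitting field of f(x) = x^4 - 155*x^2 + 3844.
Gal(K/Q) = Z/2Z (cyclic of order 2)

f factors as (x^2 - 124)(x^2 - 31), so the splitting field is K = Q(sqrt(124), sqrt(31)). The squarefree part of 124 is 31 and the squarefree part of 31 is also 31, so sqrt(124) and sqrt(31) are both rational multiples of sqrt(31). Hence Q(sqrt(124)) = Q(sqrt(31)) = Q(sqrt(31)), and the splitting field collapses to a single degree-2 extension with Galois group Z/2Z.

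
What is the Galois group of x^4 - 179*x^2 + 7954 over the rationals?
Gal(K/Q) = V_4 (Klein four-group, Z/2Z × Z/2Z)

f factors as (x^2 - 97)(x^2 - 82), so the splitting field is K = Q(sqrt(97), sqrt(82)). The elements 97, 82, 7954 are all non-squares in Q, so sqrt(97) and sqrt(82) generate independent quadratic extensions. Thus [K:Q] = 4 and Gal(K/Q) is generated by the two order-2 automorphisms sqrt(97) ↦ -sqrt(97) and sqrt(82) ↦ -sqrt(82), giving V_4.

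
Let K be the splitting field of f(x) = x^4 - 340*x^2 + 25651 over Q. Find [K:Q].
[K:Q] = 4

f factors as (x^2 - 227)(x^2 - 113); the splitting field is K = Q(sqrt(227), sqrt(113)). Since 227, 113, and 25651 are all non-squares in Q, the three subfields Q(sqrt(227)), Q(sqrt(113)), Q(sqrt(25651)) are distinct degree-2 extensions, so [K:Q] = 4 (Klein four Galois group).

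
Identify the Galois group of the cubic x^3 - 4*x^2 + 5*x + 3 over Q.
Gal(K/Q) = S_3 (symmetric group of order 6)

Compute the discriminant of x^3 + (-4)*x^2 + (5)*x + (3): Δ = -655. Since Δ is not a rational square, the Galois group is not contained in A_3; it must be the full S_3 (irreducibility of the cubic rules out anything smaller).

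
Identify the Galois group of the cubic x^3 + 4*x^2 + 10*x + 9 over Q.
Gal(K/Q) = S_3 (symmetric group of order 6)

Compute the discriminant of x^3 + (4)*x^2 + (10)*x + (9): Δ = -411. Since Δ is not a rational square, the Galois group is not contained in A_3; it must be the full S_3 (irreducibility of the cubic rules out anything smaller).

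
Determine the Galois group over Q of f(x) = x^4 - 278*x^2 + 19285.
Gal(K/Q) = V_4 (Klein four-group, Z/2Z × Z/2Z)

f factors as (x^2 - 145)(x^2 - 133), so the splitting field is K = Q(sqrt(145), sqrt(133)). The elements 145, 133, 19285 are all non-squares in Q, so sqrt(145) and sqrt(133) generate independent quadratic extensions. Thus [K:Q] = 4 and Gal(K/Q) is generated by the two order-2 automorphisms sqrt(145) ↦ -sqrt(145) and sqrt(133) ↦ -sqrt(133), giving V_4.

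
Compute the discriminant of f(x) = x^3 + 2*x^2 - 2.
Δ = -44

For x^3 + a x^2 + b x + c the discriminant is Δ = 18 a b c - 4 a^3 c + a^2 b^2 - 4 b^3 - 27 c^2.
Plug a = 2, b = 0, c = -2:
  18*(2)*(0)*(-2) - 4*(2)^3*(-2) + (2)^2*(0)^2 - 4*(0)^3 - 27*(-2)^2
  = 0 + (64) + 0 + (0) + (-108)
  = -44.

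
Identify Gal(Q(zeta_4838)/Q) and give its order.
|Gal(Q(zeta_4838)/Q)| = phi(4838) = 2320; group ≅ (Z/4838Z)^* ≅ Z/40Z × Z/58Z

The n-th cyclotomic polynomial Φ_4838(x) is the minimal polynomial of zeta_4838 over Q and has degree phi(4838) = 2320. So Q(zeta_4838) is a degree-2320 Galois extension with Galois group (Z/4838Z)^*. By CRT, (Z/4838Z)^* ≅ (Z/2Z)^* × (Z/41Z)^* × (Z/59Z)^*. Each prime-power unit group is (Z/2Z)^* ≅ trivial group (order 1); (Z/41Z)^* ≅ Z/40Z; (Z/59Z)^* ≅ Z/58Z. Hence Gal(Q(zeta_4838)/Q) ≅ Z/40Z × Z/58Z.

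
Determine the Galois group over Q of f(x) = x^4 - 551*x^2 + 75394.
Gal(K/Q) = V_4 (Klein four-group, Z/2Z × Z/2Z)

f factors as (x^2 - 298)(x^2 - 253), so the splitting field is K = Q(sqrt(298), sqrt(253)). The elements 298, 253, 75394 are all non-squares in Q, so sqrt(298) and sqrt(253) generate independent quadratic extensions. Thus [K:Q] = 4 and Gal(K/Q) is generated by the two order-2 automorphisms sqrt(298) ↦ -sqrt(298) and sqrt(253) ↦ -sqrt(253), giving V_4.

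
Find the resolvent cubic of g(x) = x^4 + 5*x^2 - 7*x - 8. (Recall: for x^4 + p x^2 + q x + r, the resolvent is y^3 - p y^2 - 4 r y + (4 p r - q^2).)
h(y) = y^3 - 5*y^2 + 32*y - 209

Identify coefficients: p = 5, q = -7, r = -8.
Plug into h(y) = y^3 - p y^2 - 4 r y + (4 p r - q^2):
  h(y) = y^3 - (5) y^2 - 4*(-8) y + (4*(5)*(-8) - (-7)^2)
       = y^3 + (-5) y^2 + (32) y + (-209).
Simplifying: h(y) = y^3 - 5*y^2 + 32*y - 209.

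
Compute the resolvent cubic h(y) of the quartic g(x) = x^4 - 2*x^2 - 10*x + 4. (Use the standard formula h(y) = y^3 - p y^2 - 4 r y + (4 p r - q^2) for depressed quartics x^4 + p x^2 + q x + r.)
h(y) = y^3 + 2*y^2 - 16*y - 132

Identify coefficients: p = -2, q = -10, r = 4.
Plug into h(y) = y^3 - p y^2 - 4 r y + (4 p r - q^2):
  h(y) = y^3 - (-2) y^2 - 4*(4) y + (4*(-2)*(4) - (-10)^2)
       = y^3 + (2) y^2 + (-16) y + (-132).
Simplifying: h(y) = y^3 + 2*y^2 - 16*y - 132.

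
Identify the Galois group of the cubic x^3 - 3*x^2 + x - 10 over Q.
Gal(K/Q) = S_3 (symmetric group of order 6)

Compute the discriminant of x^3 + (-3)*x^2 + (1)*x + (-10): Δ = -3235. Since Δ is not a rational square, the Galois group is not contained in A_3; it must be the full S_3 (irreducibility of the cubic rules out anything smaller).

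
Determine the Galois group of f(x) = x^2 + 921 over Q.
Gal(K/Q) = Z/2Z (cyclic of order 2)

x^2 + 921 is irreducible over Q since -921 is not a rational square. The splitting field Q(sqrt(-921)) has degree 2 over Q, and its unique nontrivial automorphism is sqrt(-921) ↦ -sqrt(-921). Hence Gal(Q(sqrt(-921))/Q) = Z/2Z.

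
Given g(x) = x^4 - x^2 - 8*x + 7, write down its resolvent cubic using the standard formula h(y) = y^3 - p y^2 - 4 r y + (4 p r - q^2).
h(y) = y^3 + y^2 - 28*y - 92

Identify coefficients: p = -1, q = -8, r = 7.
Plug into h(y) = y^3 - p y^2 - 4 r y + (4 p r - q^2):
  h(y) = y^3 - (-1) y^2 - 4*(7) y + (4*(-1)*(7) - (-8)^2)
       = y^3 + (1) y^2 + (-28) y + (-92).
Simplifying: h(y) = y^3 + y^2 - 28*y - 92.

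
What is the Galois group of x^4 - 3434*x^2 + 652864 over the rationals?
Gal(K/Q) = Z/2Z (cyclic of order 2)

f factors as (x^2 - 202)(x^2 - 3232), so the splitting field is K = Q(sqrt(202), sqrt(3232)). The squarefree part of 202 is 202 and the squarefree part of 3232 is also 202, so sqrt(202) and sqrt(3232) are both rational multiples of sqrt(202). Hence Q(sqrt(202)) = Q(sqrt(3232)) = Q(sqrt(202)), and the splitting field collapses to a single degree-2 extension with Galois group Z/2Z.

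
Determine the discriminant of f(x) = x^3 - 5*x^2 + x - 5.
Δ = -2704

For x^3 + a x^2 + b x + c the discriminant is Δ = 18 a b c - 4 a^3 c + a^2 b^2 - 4 b^3 - 27 c^2.
Plug a = -5, b = 1, c = -5:
  18*(-5)*(1)*(-5) - 4*(-5)^3*(-5) + (-5)^2*(1)^2 - 4*(1)^3 - 27*(-5)^2
  = 450 + (-2500) + 25 + (-4) + (-675)
  = -2704.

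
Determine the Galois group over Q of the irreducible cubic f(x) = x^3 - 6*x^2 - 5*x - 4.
Gal(K/Q) = S_3 (symmetric group of order 6)

Compute the discriminant of x^3 + (-6)*x^2 + (-5)*x + (-4): Δ = -4648. Since Δ is not a rational square, the Galois group is not contained in A_3; it must be the full S_3 (irreducibility of the cubic rules out anything smaller).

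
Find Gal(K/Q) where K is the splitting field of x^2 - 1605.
Gal(K/Q) = Z/2Z (cyclic of order 2)

x^2 - 1605 is irreducible over Q since 1605 is not a rational square. The splitting field Q(sqrt(1605)) has degree 2 over Q, and its unique nontrivial automorphism is sqrt(1605) ↦ -sqrt(1605). Hence Gal(Q(sqrt(1605))/Q) = Z/2Z.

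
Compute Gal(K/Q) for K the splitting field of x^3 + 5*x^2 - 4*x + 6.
Gal(K/Q) = S_3 (symmetric group of order 6)

Compute the discriminant of x^3 + (5)*x^2 + (-4)*x + (6): Δ = -5476. Since Δ is not a rational square, the Galois group is not contained in A_3; it must be the full S_3 (irreducibility of the cubic rules out anything smaller).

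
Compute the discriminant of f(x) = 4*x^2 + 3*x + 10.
Δ = -151

For a quadratic a x^2 + b x + c the discriminant is Δ = b^2 - 4ac = (3)^2 - 4*(4)*(10) = 9 - (160) = -151.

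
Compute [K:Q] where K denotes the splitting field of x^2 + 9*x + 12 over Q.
[K:Q] = 2

The discriminant of x^2 + (9)*x + (12) is b^2 - 4c = 81 - (48) = 33. Since 33 is not a perfect square in Q, the polynomial is irreducible over Q. Its two roots generate a degree-2 extension, so [K:Q] = 2.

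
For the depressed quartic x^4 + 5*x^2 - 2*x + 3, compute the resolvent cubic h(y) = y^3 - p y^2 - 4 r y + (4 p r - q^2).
h(y) = y^3 - 5*y^2 - 12*y + 56

Identify coefficients: p = 5, q = -2, r = 3.
Plug into h(y) = y^3 - p y^2 - 4 r y + (4 p r - q^2):
  h(y) = y^3 - (5) y^2 - 4*(3) y + (4*(5)*(3) - (-2)^2)
       = y^3 + (-5) y^2 + (-12) y + (56).
Simplifying: h(y) = y^3 - 5*y^2 - 12*y + 56.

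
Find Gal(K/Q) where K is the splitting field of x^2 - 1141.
Gal(K/Q) = Z/2Z (cyclic of order 2)

x^2 - 1141 is irreducible over Q since 1141 is not a rational square. The splitting field Q(sqrt(1141)) has degree 2 over Q, and its unique nontrivial automorphism is sqrt(1141) ↦ -sqrt(1141). Hence Gal(Q(sqrt(1141))/Q) = Z/2Z.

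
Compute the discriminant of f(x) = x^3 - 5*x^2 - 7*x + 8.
Δ = 9909

For x^3 + a x^2 + b x + c the discriminant is Δ = 18 a b c - 4 a^3 c + a^2 b^2 - 4 b^3 - 27 c^2.
Plug a = -5, b = -7, c = 8:
  18*(-5)*(-7)*(8) - 4*(-5)^3*(8) + (-5)^2*(-7)^2 - 4*(-7)^3 - 27*(8)^2
  = 5040 + (4000) + 1225 + (1372) + (-1728)
  = 9909.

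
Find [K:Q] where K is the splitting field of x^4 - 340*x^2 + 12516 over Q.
[K:Q] = 4

f factors as (x^2 - 42)(x^2 - 298); the splitting field is K = Q(sqrt(42), sqrt(298)). Since 42, 298, and 12516 are all non-squares in Q, the three subfields Q(sqrt(42)), Q(sqrt(298)), Q(sqrt(12516)) are distinct degree-2 extensions, so [K:Q] = 4 (Klein four Galois group).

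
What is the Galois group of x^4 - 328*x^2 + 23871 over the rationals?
Gal(K/Q) = V_4 (Klein four-group, Z/2Z × Z/2Z)

f factors as (x^2 - 109)(x^2 - 219), so the splitting field is K = Q(sqrt(109), sqrt(219)). The elements 109, 219, 23871 are all non-squares in Q, so sqrt(109) and sqrt(219) generate independent quadratic extensions. Thus [K:Q] = 4 and Gal(K/Q) is generated by the two order-2 automorphisms sqrt(109) ↦ -sqrt(109) and sqrt(219) ↦ -sqrt(219), giving V_4.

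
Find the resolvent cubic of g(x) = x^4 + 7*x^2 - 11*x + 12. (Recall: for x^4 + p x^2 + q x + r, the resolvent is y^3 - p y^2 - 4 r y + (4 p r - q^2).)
h(y) = y^3 - 7*y^2 - 48*y + 215

Identify coefficients: p = 7, q = -11, r = 12.
Plug into h(y) = y^3 - p y^2 - 4 r y + (4 p r - q^2):
  h(y) = y^3 - (7) y^2 - 4*(12) y + (4*(7)*(12) - (-11)^2)
       = y^3 + (-7) y^2 + (-48) y + (215).
Simplifying: h(y) = y^3 - 7*y^2 - 48*y + 215.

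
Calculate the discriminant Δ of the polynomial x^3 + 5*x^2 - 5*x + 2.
Δ = -883

For x^3 + a x^2 + b x + c the discriminant is Δ = 18 a b c - 4 a^3 c + a^2 b^2 - 4 b^3 - 27 c^2.
Plug a = 5, b = -5, c = 2:
  18*(5)*(-5)*(2) - 4*(5)^3*(2) + (5)^2*(-5)^2 - 4*(-5)^3 - 27*(2)^2
  = -900 + (-1000) + 625 + (500) + (-108)
  = -883.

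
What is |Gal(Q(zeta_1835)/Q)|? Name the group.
|Gal(Q(zeta_1835)/Q)| = phi(1835) = 1464; group ≅ (Z/1835Z)^* ≅ Z/4Z × Z/366Z

The n-th cyclotomic polynomial Φ_1835(x) is the minimal polynomial of zeta_1835 over Q and has degree phi(1835) = 1464. So Q(zeta_1835) is a degree-1464 Galois extension with Galois group (Z/1835Z)^*. By CRT, (Z/1835Z)^* ≅ (Z/5Z)^* × (Z/367Z)^*. Each prime-power unit group is (Z/5Z)^* ≅ Z/4Z; (Z/367Z)^* ≅ Z/366Z. Hence Gal(Q(zeta_1835)/Q) ≅ Z/4Z × Z/366Z.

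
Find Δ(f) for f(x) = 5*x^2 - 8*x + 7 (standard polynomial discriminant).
Δ = -76

For a quadratic a x^2 + b x + c the discriminant is Δ = b^2 - 4ac = (-8)^2 - 4*(5)*(7) = 64 - (140) = -76.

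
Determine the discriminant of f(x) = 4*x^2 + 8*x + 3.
Δ = 16

For a quadratic a x^2 + b x + c the discriminant is Δ = b^2 - 4ac = (8)^2 - 4*(4)*(3) = 64 - (48) = 16.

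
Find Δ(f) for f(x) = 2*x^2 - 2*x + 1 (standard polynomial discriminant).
Δ = -4

For a quadratic a x^2 + b x + c the discriminant is Δ = b^2 - 4ac = (-2)^2 - 4*(2)*(1) = 4 - (8) = -4.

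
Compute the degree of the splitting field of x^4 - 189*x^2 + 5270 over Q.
[K:Q] = 4

f factors as (x^2 - 34)(x^2 - 155); the splitting field is K = Q(sqrt(34), sqrt(155)). Since 34, 155, and 5270 are all non-squares in Q, the three subfields Q(sqrt(34)), Q(sqrt(155)), Q(sqrt(5270)) are distinct degree-2 extensions, so [K:Q] = 4 (Klein four Galois group).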